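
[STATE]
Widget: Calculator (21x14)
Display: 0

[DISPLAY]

                    0
┌───┬───┬───┬───┐    
│ 7 │ 8 │ 9 │ ÷ │    
├───┼───┼───┼───┤    
│ 4 │ 5 │ 6 │ × │    
├───┼───┼───┼───┤    
│ 1 │ 2 │ 3 │ - │    
├───┼───┼───┼───┤    
│ 0 │ . │ = │ + │    
├───┼───┼───┼───┤    
│ C │ MC│ MR│ M+│    
└───┴───┴───┴───┘    
                     
                     


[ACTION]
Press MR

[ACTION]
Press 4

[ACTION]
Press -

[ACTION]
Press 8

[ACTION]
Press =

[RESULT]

                   -4
┌───┬───┬───┬───┐    
│ 7 │ 8 │ 9 │ ÷ │    
├───┼───┼───┼───┤    
│ 4 │ 5 │ 6 │ × │    
├───┼───┼───┼───┤    
│ 1 │ 2 │ 3 │ - │    
├───┼───┼───┼───┤    
│ 0 │ . │ = │ + │    
├───┼───┼───┼───┤    
│ C │ MC│ MR│ M+│    
└───┴───┴───┴───┘    
                     
                     


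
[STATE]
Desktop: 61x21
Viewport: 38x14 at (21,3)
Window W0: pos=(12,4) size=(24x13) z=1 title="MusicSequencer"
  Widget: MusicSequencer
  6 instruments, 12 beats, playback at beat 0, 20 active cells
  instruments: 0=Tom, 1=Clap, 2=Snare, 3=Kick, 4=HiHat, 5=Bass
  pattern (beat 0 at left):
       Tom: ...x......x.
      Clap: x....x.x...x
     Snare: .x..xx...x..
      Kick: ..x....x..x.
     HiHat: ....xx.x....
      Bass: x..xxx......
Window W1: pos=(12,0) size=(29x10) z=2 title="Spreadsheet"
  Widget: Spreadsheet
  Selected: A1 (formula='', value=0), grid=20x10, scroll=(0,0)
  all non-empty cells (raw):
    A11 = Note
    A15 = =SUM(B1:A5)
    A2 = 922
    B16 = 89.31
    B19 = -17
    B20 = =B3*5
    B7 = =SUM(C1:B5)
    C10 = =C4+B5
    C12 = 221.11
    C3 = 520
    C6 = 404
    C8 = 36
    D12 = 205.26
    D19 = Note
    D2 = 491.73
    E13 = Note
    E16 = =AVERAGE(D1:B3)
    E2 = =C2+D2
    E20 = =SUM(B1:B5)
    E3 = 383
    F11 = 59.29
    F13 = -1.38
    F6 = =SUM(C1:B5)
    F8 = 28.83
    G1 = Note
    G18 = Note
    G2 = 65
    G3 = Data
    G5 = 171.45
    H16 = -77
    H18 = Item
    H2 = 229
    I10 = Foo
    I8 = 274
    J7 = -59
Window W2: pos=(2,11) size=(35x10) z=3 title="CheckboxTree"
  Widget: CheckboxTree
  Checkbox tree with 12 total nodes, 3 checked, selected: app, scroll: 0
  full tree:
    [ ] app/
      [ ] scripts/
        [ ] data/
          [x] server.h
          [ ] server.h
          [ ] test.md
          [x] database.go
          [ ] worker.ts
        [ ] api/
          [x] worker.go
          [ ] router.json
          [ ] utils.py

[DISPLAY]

                   ┃                  
       B       C   ┃                  
-------------------┃                  
 [0]       0       ┃                  
 922       0       ┃                  
   0       0     52┃                  
━━━━━━━━━━━━━━━━━━━┛                  
··██···█··    ┃                       
━━━━━━━━━━━━━━━┓                      
               ┃                      
───────────────┨                      
               ┃                      
               ┃                      
               ┃                      


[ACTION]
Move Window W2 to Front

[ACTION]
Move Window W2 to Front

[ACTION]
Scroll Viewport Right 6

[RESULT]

                 ┃                    
     B       C   ┃                    
-----------------┃                    
0]       0       ┃                    
22       0       ┃                    
 0       0     52┃                    
━━━━━━━━━━━━━━━━━┛                    
██···█··    ┃                         
━━━━━━━━━━━━━┓                        
             ┃                        
─────────────┨                        
             ┃                        
             ┃                        
             ┃                        


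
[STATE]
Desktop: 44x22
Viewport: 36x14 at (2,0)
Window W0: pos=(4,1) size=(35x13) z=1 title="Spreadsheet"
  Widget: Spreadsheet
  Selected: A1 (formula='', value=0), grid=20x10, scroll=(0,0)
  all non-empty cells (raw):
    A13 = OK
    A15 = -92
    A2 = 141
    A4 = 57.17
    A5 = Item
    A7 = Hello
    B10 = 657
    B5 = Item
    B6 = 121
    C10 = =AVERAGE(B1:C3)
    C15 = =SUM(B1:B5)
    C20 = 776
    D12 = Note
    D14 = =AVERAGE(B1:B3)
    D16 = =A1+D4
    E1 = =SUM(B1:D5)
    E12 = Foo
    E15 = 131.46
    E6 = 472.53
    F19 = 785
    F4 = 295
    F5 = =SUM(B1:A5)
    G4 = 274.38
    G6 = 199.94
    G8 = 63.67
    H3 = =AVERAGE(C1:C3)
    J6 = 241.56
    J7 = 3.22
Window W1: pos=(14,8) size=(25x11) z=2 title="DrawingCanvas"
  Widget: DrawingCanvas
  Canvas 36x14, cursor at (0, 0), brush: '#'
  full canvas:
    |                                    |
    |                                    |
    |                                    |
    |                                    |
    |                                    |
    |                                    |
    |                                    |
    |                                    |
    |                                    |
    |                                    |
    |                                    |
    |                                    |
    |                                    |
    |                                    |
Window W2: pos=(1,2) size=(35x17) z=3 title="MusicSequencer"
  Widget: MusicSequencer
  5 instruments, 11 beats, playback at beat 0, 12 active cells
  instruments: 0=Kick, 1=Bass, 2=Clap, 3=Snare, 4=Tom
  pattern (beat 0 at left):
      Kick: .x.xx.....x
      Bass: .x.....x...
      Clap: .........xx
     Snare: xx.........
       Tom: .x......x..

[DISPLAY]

                                    
  ┏━━━━━━━━━━━━━━━━━━━━━━━━━━━━━━━━━
━━━━━━━━━━━━━━━━━━━━━━━━━━━━━━━━━┓  
 MusicSequencer                  ┃──
─────────────────────────────────┨  
      ▼1234567890                ┃D 
  Kick·█·██·····█                ┃--
  Bass·█·····█···                ┃  
  Clap·········██                ┃━━
 Snare██·········                ┃  
   Tom·█······█··                ┃──
                                 ┃  
                                 ┃  
                                 ┃  


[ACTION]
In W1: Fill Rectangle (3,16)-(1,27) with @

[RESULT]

                                    
  ┏━━━━━━━━━━━━━━━━━━━━━━━━━━━━━━━━━
━━━━━━━━━━━━━━━━━━━━━━━━━━━━━━━━━┓  
 MusicSequencer                  ┃──
─────────────────────────────────┨  
      ▼1234567890                ┃D 
  Kick·█·██·····█                ┃--
  Bass·█·····█···                ┃  
  Clap·········██                ┃━━
 Snare██·········                ┃  
   Tom·█······█··                ┃──
                                 ┃  
                                 ┃@@
                                 ┃@@


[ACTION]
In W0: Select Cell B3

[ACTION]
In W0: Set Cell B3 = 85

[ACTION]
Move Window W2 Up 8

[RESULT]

━━━━━━━━━━━━━━━━━━━━━━━━━━━━━━━━━┓  
 MusicSequencer                  ┃━━
─────────────────────────────────┨  
      ▼1234567890                ┃──
  Kick·█·██·····█                ┃  
  Bass·█·····█···                ┃D 
  Clap·········██                ┃--
 Snare██·········                ┃  
   Tom·█······█··                ┃━━
                                 ┃  
                                 ┃──
                                 ┃  
                                 ┃@@
                                 ┃@@


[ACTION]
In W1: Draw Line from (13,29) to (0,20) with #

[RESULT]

━━━━━━━━━━━━━━━━━━━━━━━━━━━━━━━━━┓  
 MusicSequencer                  ┃━━
─────────────────────────────────┨  
      ▼1234567890                ┃──
  Kick·█·██·····█                ┃  
  Bass·█·····█···                ┃D 
  Clap·········██                ┃--
 Snare██·········                ┃  
   Tom·█······█··                ┃━━
                                 ┃  
                                 ┃──
                                 ┃  
                                 ┃#@
                                 ┃#@


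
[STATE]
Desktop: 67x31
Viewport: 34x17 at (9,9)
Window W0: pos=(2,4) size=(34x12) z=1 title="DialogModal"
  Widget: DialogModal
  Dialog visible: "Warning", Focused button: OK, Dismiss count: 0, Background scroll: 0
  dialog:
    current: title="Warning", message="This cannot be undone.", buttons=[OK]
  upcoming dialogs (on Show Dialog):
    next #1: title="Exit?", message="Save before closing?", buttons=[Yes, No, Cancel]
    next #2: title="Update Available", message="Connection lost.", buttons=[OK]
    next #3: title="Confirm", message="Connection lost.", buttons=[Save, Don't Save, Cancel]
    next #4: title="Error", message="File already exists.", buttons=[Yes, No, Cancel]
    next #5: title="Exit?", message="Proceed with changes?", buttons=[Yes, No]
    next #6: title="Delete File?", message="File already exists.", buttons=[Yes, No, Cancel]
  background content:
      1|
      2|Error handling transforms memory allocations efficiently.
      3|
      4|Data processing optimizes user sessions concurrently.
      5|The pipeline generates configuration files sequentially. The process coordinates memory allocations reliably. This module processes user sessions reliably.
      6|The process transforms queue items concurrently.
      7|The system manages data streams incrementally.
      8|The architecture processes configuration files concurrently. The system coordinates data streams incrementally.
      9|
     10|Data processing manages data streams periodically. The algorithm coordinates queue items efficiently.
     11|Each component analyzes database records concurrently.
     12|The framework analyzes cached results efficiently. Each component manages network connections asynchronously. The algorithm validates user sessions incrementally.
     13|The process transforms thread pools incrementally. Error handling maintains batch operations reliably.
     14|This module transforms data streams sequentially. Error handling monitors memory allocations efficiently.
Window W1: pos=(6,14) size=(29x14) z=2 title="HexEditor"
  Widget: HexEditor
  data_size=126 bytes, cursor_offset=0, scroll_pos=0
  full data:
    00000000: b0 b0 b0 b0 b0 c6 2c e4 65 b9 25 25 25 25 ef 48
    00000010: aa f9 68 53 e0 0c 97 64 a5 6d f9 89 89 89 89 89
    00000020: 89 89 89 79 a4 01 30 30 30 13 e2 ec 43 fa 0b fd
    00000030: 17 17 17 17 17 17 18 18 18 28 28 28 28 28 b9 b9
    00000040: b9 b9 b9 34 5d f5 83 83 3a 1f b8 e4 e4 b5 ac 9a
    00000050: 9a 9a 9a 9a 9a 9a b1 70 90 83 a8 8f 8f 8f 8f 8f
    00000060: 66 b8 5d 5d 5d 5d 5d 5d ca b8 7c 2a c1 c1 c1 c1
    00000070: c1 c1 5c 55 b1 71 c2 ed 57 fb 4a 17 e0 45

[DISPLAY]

      Warning         │   ┃       
his cannot be undone. │r s┃       
        [OK]          │ura┃       
──────────────────────┘ite┃       
stem manages data streams ┃       
━━━━━━━━━━━━━━━━━━━━━━━━━┓┃       
exEditor                 ┃┛       
─────────────────────────┨        
000000  B0 b0 b0 b0 b0 c6┃        
000010  aa f9 68 53 e0 0c┃        
000020  89 89 89 79 a4 01┃        
000030  17 17 17 17 17 17┃        
000040  b9 b9 b9 34 5d f5┃        
000050  9a 9a 9a 9a 9a 9a┃        
000060  66 b8 5d 5d 5d 5d┃        
000070  c1 c1 5c 55 b1 71┃        
                         ┃        


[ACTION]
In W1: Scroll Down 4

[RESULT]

      Warning         │   ┃       
his cannot be undone. │r s┃       
        [OK]          │ura┃       
──────────────────────┘ite┃       
stem manages data streams ┃       
━━━━━━━━━━━━━━━━━━━━━━━━━┓┃       
exEditor                 ┃┛       
─────────────────────────┨        
000040  b9 b9 b9 34 5d f5┃        
000050  9a 9a 9a 9a 9a 9a┃        
000060  66 b8 5d 5d 5d 5d┃        
000070  c1 c1 5c 55 b1 71┃        
                         ┃        
                         ┃        
                         ┃        
                         ┃        
                         ┃        


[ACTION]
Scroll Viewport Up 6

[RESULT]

                                  
━━━━━━━━━━━━━━━━━━━━━━━━━━┓       
gModal                    ┃       
──────────────────────────┨       
                          ┃       
──────────────────────┐ory┃       
      Warning         │   ┃       
his cannot be undone. │r s┃       
        [OK]          │ura┃       
──────────────────────┘ite┃       
stem manages data streams ┃       
━━━━━━━━━━━━━━━━━━━━━━━━━┓┃       
exEditor                 ┃┛       
─────────────────────────┨        
000040  b9 b9 b9 34 5d f5┃        
000050  9a 9a 9a 9a 9a 9a┃        
000060  66 b8 5d 5d 5d 5d┃        


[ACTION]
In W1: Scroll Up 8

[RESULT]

                                  
━━━━━━━━━━━━━━━━━━━━━━━━━━┓       
gModal                    ┃       
──────────────────────────┨       
                          ┃       
──────────────────────┐ory┃       
      Warning         │   ┃       
his cannot be undone. │r s┃       
        [OK]          │ura┃       
──────────────────────┘ite┃       
stem manages data streams ┃       
━━━━━━━━━━━━━━━━━━━━━━━━━┓┃       
exEditor                 ┃┛       
─────────────────────────┨        
000000  B0 b0 b0 b0 b0 c6┃        
000010  aa f9 68 53 e0 0c┃        
000020  89 89 89 79 a4 01┃        


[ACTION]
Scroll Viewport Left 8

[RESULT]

                                  
 ┏━━━━━━━━━━━━━━━━━━━━━━━━━━━━━━━━
 ┃ DialogModal                    
 ┠────────────────────────────────
 ┃                                
 ┃Err┌────────────────────────┐ory
 ┃   │        Warning         │   
 ┃Dat│ This cannot be undone. │r s
 ┃The│          [OK]          │ura
 ┃The└────────────────────────┘ite
 ┃The system manages data streams 
 ┃The┏━━━━━━━━━━━━━━━━━━━━━━━━━━━┓
 ┗━━━┃ HexEditor                 ┃
     ┠───────────────────────────┨
     ┃00000000  B0 b0 b0 b0 b0 c6┃
     ┃00000010  aa f9 68 53 e0 0c┃
     ┃00000020  89 89 89 79 a4 01┃


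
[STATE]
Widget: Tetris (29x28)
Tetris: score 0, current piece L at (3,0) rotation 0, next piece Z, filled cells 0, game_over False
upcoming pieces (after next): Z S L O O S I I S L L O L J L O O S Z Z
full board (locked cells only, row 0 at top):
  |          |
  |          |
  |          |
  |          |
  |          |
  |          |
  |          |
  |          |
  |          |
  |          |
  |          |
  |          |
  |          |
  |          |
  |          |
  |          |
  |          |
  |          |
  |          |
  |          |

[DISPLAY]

     ▒    │Next:             
   ▒▒▒    │▓▓                
          │ ▓▓               
          │                  
          │                  
          │                  
          │Score:            
          │0                 
          │                  
          │                  
          │                  
          │                  
          │                  
          │                  
          │                  
          │                  
          │                  
          │                  
          │                  
          │                  
          │                  
          │                  
          │                  
          │                  
          │                  
          │                  
          │                  
          │                  


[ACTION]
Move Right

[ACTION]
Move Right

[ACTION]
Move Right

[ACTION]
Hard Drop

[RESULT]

   ▓▓     │Next:             
    ▓▓    │▓▓                
          │ ▓▓               
          │                  
          │                  
          │                  
          │Score:            
          │0                 
          │                  
          │                  
          │                  
          │                  
          │                  
          │                  
          │                  
          │                  
          │                  
          │                  
        ▒ │                  
      ▒▒▒ │                  
          │                  
          │                  
          │                  
          │                  
          │                  
          │                  
          │                  
          │                  


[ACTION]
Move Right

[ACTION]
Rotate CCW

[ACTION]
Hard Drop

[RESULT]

   ▓▓     │Next:             
    ▓▓    │ ░░               
          │░░                
          │                  
          │                  
          │                  
          │Score:            
          │0                 
          │                  
          │                  
          │                  
          │                  
          │                  
          │                  
          │                  
          │                  
          │                  
     ▓    │                  
    ▓▓  ▒ │                  
    ▓ ▒▒▒ │                  
          │                  
          │                  
          │                  
          │                  
          │                  
          │                  
          │                  
          │                  


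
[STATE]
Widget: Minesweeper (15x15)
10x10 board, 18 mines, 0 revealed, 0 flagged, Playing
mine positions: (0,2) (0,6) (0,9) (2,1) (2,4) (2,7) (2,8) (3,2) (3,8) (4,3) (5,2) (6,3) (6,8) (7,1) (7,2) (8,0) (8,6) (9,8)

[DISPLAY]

■■■■■■■■■■     
■■■■■■■■■■     
■■■■■■■■■■     
■■■■■■■■■■     
■■■■■■■■■■     
■■■■■■■■■■     
■■■■■■■■■■     
■■■■■■■■■■     
■■■■■■■■■■     
■■■■■■■■■■     
               
               
               
               
               


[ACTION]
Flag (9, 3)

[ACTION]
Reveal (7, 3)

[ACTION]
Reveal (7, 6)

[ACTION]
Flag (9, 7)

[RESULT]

■■■■■■■■■■     
■■■■■■■■■■     
■■■■■■■■■■     
■■■■■■■■■■     
■■■■■■■■■■     
■■■■■■■■■■     
■■■■■■■■■■     
■■■2■■1■■■     
■■■■■■■■■■     
■■■⚑■■■⚑■■     
               
               
               
               
               


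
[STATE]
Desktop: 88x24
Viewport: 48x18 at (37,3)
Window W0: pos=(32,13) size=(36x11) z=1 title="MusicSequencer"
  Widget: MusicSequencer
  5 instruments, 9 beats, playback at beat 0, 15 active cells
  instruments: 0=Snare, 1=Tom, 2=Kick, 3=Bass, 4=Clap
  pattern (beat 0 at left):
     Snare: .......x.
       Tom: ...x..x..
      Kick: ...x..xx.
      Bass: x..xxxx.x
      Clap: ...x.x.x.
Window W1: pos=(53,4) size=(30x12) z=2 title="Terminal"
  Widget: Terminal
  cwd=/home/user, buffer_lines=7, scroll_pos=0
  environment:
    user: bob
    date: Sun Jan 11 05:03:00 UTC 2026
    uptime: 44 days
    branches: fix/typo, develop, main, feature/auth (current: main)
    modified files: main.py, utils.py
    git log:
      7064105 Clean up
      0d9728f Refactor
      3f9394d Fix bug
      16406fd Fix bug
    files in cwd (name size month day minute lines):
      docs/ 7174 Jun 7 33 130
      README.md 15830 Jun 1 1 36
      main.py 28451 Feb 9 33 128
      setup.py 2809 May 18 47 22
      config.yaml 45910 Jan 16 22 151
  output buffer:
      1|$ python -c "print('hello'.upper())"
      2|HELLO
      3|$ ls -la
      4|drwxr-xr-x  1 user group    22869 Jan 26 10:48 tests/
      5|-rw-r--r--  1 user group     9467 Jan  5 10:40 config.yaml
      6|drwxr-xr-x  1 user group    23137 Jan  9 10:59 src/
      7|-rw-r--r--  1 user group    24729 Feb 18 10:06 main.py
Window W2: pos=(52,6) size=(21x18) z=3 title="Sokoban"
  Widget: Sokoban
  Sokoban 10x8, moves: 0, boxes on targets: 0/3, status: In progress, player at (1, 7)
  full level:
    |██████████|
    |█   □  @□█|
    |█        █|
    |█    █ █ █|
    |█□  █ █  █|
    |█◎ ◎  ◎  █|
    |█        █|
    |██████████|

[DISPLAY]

                                                
                ┏━━━━━━━━━━━━━━━━━━━━━━━━━━━━┓  
                ┃ Terminal                   ┃  
               ┏━━━━━━━━━━━━━━━━━━━┓─────────┨  
               ┃ Sokoban           ┃'hello'.u┃  
               ┠───────────────────┨         ┃  
               ┃██████████         ┃         ┃  
               ┃█   □  @□█         ┃group    ┃  
               ┃█        █         ┃group    ┃  
               ┃█    █ █ █         ┃group    ┃  
━━━━━━━━━━━━━━━┃█□  █ █  █         ┃group    ┃  
icSequencer    ┃█◎ ◎  ◎  █         ┃         ┃  
───────────────┃█        █         ┃━━━━━━━━━┛  
  ▼12345678    ┃██████████         ┃            
re·······█·    ┃Moves: 0  0/3      ┃            
om···█··█··    ┃                   ┃            
ck···█··██·    ┃                   ┃            
ss█··████·█    ┃                   ┃            


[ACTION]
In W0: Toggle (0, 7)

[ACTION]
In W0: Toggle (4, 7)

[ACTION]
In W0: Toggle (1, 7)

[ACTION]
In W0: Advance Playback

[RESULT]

                                                
                ┏━━━━━━━━━━━━━━━━━━━━━━━━━━━━┓  
                ┃ Terminal                   ┃  
               ┏━━━━━━━━━━━━━━━━━━━┓─────────┨  
               ┃ Sokoban           ┃'hello'.u┃  
               ┠───────────────────┨         ┃  
               ┃██████████         ┃         ┃  
               ┃█   □  @□█         ┃group    ┃  
               ┃█        █         ┃group    ┃  
               ┃█    █ █ █         ┃group    ┃  
━━━━━━━━━━━━━━━┃█□  █ █  █         ┃group    ┃  
icSequencer    ┃█◎ ◎  ◎  █         ┃         ┃  
───────────────┃█        █         ┃━━━━━━━━━┛  
  0▼2345678    ┃██████████         ┃            
re·········    ┃Moves: 0  0/3      ┃            
om···█··██·    ┃                   ┃            
ck···█··██·    ┃                   ┃            
ss█··████·█    ┃                   ┃            


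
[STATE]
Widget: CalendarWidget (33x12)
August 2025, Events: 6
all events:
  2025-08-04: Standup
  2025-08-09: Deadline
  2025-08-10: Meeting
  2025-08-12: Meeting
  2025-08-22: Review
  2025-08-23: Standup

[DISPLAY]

           August 2025           
Mo Tu We Th Fr Sa Su             
             1  2  3             
 4*  5  6  7  8  9* 10*          
11 12* 13 14 15 16 17            
18 19 20 21 22* 23* 24           
25 26 27 28 29 30 31             
                                 
                                 
                                 
                                 
                                 


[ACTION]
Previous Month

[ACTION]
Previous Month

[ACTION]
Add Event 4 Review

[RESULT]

            June 2025            
Mo Tu We Th Fr Sa Su             
                   1             
 2  3  4*  5  6  7  8            
 9 10 11 12 13 14 15             
16 17 18 19 20 21 22             
23 24 25 26 27 28 29             
30                               
                                 
                                 
                                 
                                 


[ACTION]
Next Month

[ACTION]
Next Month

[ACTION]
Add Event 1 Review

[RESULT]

           August 2025           
Mo Tu We Th Fr Sa Su             
             1*  2  3            
 4*  5  6  7  8  9* 10*          
11 12* 13 14 15 16 17            
18 19 20 21 22* 23* 24           
25 26 27 28 29 30 31             
                                 
                                 
                                 
                                 
                                 


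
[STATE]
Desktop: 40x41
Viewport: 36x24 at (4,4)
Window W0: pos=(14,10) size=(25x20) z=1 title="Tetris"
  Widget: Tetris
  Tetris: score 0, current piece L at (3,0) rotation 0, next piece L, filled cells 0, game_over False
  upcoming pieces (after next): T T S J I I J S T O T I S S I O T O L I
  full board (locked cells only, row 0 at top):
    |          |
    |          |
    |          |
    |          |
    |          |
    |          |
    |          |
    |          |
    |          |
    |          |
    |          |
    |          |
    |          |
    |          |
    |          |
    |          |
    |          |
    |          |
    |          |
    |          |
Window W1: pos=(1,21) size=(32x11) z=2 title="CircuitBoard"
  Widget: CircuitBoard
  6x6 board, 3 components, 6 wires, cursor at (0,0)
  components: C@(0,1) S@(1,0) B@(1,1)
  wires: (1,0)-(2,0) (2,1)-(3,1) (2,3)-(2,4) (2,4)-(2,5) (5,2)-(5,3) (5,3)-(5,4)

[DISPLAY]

                                    
                                    
                                    
                                    
                                    
                                    
          ┏━━━━━━━━━━━━━━━━━━━━━━━┓ 
          ┃ Tetris                ┃ 
          ┠───────────────────────┨ 
          ┃          │Next:       ┃ 
          ┃          │  ▒         ┃ 
          ┃          │▒▒▒         ┃ 
          ┃          │            ┃ 
          ┃          │            ┃ 
          ┃          │            ┃ 
          ┃          │Score:      ┃ 
          ┃          │0           ┃ 
━━━━━━━━━━━━━━━━━━━━━━━━━━━━┓     ┃ 
ircuitBoard                 ┃     ┃ 
────────────────────────────┨     ┃ 
 0 1 2 3 4 5                ┃     ┃ 
 [.]  C                     ┃     ┃ 
                            ┃     ┃ 
  S   B                     ┃     ┃ 


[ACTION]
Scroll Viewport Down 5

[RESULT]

                                    
          ┏━━━━━━━━━━━━━━━━━━━━━━━┓ 
          ┃ Tetris                ┃ 
          ┠───────────────────────┨ 
          ┃          │Next:       ┃ 
          ┃          │  ▒         ┃ 
          ┃          │▒▒▒         ┃ 
          ┃          │            ┃ 
          ┃          │            ┃ 
          ┃          │            ┃ 
          ┃          │Score:      ┃ 
          ┃          │0           ┃ 
━━━━━━━━━━━━━━━━━━━━━━━━━━━━┓     ┃ 
ircuitBoard                 ┃     ┃ 
────────────────────────────┨     ┃ 
 0 1 2 3 4 5                ┃     ┃ 
 [.]  C                     ┃     ┃ 
                            ┃     ┃ 
  S   B                     ┃     ┃ 
  │                         ┃     ┃ 
  ·   ·       · ─ · ─ ·     ┃━━━━━┛ 
      │                     ┃       
━━━━━━━━━━━━━━━━━━━━━━━━━━━━┛       
                                    


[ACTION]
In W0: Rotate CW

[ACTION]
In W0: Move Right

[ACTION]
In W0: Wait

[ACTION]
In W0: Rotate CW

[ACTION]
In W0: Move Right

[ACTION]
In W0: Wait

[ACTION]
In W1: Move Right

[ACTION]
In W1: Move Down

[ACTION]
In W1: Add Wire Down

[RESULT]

                                    
          ┏━━━━━━━━━━━━━━━━━━━━━━━┓ 
          ┃ Tetris                ┃ 
          ┠───────────────────────┨ 
          ┃          │Next:       ┃ 
          ┃          │  ▒         ┃ 
          ┃          │▒▒▒         ┃ 
          ┃          │            ┃ 
          ┃          │            ┃ 
          ┃          │            ┃ 
          ┃          │Score:      ┃ 
          ┃          │0           ┃ 
━━━━━━━━━━━━━━━━━━━━━━━━━━━━┓     ┃ 
ircuitBoard                 ┃     ┃ 
────────────────────────────┨     ┃ 
 0 1 2 3 4 5                ┃     ┃ 
      C                     ┃     ┃ 
                            ┃     ┃ 
  S  [B]                    ┃     ┃ 
  │   │                     ┃     ┃ 
  ·   ·       · ─ · ─ ·     ┃━━━━━┛ 
      │                     ┃       
━━━━━━━━━━━━━━━━━━━━━━━━━━━━┛       
                                    


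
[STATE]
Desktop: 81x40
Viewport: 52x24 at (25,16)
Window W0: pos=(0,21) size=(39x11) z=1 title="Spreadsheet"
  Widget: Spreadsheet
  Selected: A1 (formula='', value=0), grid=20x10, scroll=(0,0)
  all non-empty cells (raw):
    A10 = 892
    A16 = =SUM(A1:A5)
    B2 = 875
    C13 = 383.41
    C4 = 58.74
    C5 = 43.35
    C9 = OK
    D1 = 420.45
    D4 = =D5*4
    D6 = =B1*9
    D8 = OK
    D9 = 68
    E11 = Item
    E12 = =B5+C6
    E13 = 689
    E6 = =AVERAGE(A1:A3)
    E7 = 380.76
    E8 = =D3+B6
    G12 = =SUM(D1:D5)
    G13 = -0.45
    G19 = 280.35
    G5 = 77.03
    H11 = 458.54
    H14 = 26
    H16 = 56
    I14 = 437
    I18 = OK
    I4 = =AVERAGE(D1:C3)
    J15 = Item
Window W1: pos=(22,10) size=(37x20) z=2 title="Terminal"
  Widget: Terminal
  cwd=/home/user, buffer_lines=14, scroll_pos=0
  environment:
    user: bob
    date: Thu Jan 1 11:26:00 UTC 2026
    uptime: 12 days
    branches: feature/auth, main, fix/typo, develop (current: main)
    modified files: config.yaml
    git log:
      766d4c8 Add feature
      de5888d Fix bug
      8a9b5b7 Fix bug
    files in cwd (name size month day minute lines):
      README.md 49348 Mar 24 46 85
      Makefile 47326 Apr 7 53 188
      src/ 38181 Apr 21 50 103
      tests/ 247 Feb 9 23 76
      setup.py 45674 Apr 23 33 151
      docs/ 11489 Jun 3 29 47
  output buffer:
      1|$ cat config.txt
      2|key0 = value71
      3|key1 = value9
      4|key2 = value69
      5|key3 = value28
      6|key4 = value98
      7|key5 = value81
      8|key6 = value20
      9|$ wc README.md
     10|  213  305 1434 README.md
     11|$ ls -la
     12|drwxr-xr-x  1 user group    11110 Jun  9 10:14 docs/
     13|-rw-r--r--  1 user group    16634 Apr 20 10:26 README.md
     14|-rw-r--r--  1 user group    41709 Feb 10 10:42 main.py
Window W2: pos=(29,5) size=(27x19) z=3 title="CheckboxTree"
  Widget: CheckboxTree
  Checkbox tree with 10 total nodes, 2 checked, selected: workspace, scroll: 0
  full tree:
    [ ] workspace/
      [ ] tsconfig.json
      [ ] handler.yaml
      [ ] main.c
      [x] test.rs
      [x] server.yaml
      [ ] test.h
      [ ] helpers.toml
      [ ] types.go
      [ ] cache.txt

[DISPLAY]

y2 =┃   [ ] types.go          ┃  ┃                  
y3 =┃   [ ] cache.txt         ┃  ┃                  
y4 =┃                         ┃  ┃                  
y5 =┃                         ┃  ┃                  
y6 =┃                         ┃  ┃                  
wc R┃                         ┃  ┃                  
213 ┃                         ┃  ┃                  
ls -┗━━━━━━━━━━━━━━━━━━━━━━━━━┛  ┃                  
wxr-xr-x  1 user group    11110 J┃                  
w-r--r--  1 user group    16634 A┃                  
w-r--r--  1 user group    41709 F┃                  
█                                ┃                  
                                 ┃                  
━━━━━━━━━━━━━━━━━━━━━━━━━━━━━━━━━┛                  
8.74       0 ┃                                      
━━━━━━━━━━━━━┛                                      
                                                    
                                                    
                                                    
                                                    
                                                    
                                                    
                                                    
                                                    


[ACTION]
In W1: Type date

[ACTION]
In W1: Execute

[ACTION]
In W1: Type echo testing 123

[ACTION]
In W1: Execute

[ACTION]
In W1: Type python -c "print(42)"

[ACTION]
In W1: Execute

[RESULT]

wc R┃   [ ] types.go          ┃  ┃                  
213 ┃   [ ] cache.txt         ┃  ┃                  
ls -┃                         ┃  ┃                  
wxr-┃                         ┃ J┃                  
w-r-┃                         ┃ A┃                  
w-r-┃                         ┃ F┃                  
date┃                         ┃  ┃                  
u Ja┗━━━━━━━━━━━━━━━━━━━━━━━━━┛  ┃                  
echo testing 123                 ┃                  
sting 123                        ┃                  
python -c "print(42)"            ┃                  
                                 ┃                  
█                                ┃                  
━━━━━━━━━━━━━━━━━━━━━━━━━━━━━━━━━┛                  
8.74       0 ┃                                      
━━━━━━━━━━━━━┛                                      
                                                    
                                                    
                                                    
                                                    
                                                    
                                                    
                                                    
                                                    


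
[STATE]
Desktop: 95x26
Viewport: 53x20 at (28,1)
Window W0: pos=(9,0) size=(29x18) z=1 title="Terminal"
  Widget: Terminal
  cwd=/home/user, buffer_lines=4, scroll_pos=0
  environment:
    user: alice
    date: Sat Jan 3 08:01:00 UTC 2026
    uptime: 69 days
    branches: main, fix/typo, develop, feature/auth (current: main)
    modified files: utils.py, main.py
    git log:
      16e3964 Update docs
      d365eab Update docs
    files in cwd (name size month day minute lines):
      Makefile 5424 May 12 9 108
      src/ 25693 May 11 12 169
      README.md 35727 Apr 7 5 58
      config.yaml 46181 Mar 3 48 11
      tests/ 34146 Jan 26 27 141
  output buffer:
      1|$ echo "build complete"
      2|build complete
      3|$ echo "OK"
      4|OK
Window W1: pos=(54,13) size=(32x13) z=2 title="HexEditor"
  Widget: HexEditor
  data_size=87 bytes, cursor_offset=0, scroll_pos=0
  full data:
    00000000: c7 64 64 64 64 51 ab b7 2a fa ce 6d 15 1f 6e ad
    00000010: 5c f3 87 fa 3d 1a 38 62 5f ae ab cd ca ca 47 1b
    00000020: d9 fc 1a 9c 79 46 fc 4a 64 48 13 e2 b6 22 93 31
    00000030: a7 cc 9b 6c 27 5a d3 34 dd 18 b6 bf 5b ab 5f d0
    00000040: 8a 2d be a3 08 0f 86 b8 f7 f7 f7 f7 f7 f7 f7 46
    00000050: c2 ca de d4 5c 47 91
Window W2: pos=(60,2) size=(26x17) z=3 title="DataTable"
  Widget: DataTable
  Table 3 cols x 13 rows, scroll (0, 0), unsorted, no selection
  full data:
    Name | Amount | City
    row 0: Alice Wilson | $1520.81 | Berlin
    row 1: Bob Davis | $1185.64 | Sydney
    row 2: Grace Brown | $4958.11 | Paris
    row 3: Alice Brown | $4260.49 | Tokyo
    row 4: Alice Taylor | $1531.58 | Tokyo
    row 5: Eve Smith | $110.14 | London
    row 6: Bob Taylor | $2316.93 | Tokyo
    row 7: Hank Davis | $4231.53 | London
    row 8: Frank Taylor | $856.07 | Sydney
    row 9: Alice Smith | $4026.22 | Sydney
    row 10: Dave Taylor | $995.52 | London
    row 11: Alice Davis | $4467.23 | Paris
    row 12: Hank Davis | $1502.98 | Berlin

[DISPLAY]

         ┃                                           
─────────┨                      ┏━━━━━━━━━━━━━━━━━━━━
lete"    ┃                      ┃ DataTable          
         ┃                      ┠────────────────────
         ┃                      ┃Name        │Amount 
         ┃                      ┃────────────┼───────
         ┃                      ┃Alice Wilson│$1520.8
         ┃                      ┃Bob Davis   │$1185.6
         ┃                      ┃Grace Brown │$4958.1
         ┃                      ┃Alice Brown │$4260.4
         ┃                      ┃Alice Taylor│$1531.5
         ┃                      ┃Eve Smith   │$110.14
         ┃                ┏━━━━━┃Bob Taylor  │$2316.9
         ┃                ┃ HexE┃Hank Davis  │$4231.5
         ┃                ┠─────┃Frank Taylor│$856.07
         ┃                ┃00000┃Alice Smith │$4026.2
━━━━━━━━━┛                ┃00000┃Dave Taylor │$995.52
                          ┃00000┗━━━━━━━━━━━━━━━━━━━━
                          ┃00000030  a7 cc 9b 6c 27 5
                          ┃00000040  8a 2d be a3 08 0


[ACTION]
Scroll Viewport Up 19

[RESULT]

━━━━━━━━━┓                                           
         ┃                                           
─────────┨                      ┏━━━━━━━━━━━━━━━━━━━━
lete"    ┃                      ┃ DataTable          
         ┃                      ┠────────────────────
         ┃                      ┃Name        │Amount 
         ┃                      ┃────────────┼───────
         ┃                      ┃Alice Wilson│$1520.8
         ┃                      ┃Bob Davis   │$1185.6
         ┃                      ┃Grace Brown │$4958.1
         ┃                      ┃Alice Brown │$4260.4
         ┃                      ┃Alice Taylor│$1531.5
         ┃                      ┃Eve Smith   │$110.14
         ┃                ┏━━━━━┃Bob Taylor  │$2316.9
         ┃                ┃ HexE┃Hank Davis  │$4231.5
         ┃                ┠─────┃Frank Taylor│$856.07
         ┃                ┃00000┃Alice Smith │$4026.2
━━━━━━━━━┛                ┃00000┃Dave Taylor │$995.52
                          ┃00000┗━━━━━━━━━━━━━━━━━━━━
                          ┃00000030  a7 cc 9b 6c 27 5


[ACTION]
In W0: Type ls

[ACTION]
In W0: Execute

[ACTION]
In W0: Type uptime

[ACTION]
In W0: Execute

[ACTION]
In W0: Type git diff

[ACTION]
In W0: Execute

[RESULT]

━━━━━━━━━┓                                           
         ┃                                           
─────────┨                      ┏━━━━━━━━━━━━━━━━━━━━
         ┃                      ┃ DataTable          
         ┃                      ┠────────────────────
         ┃                      ┃Name        │Amount 
ADME.md  ┃                      ┃────────────┼───────
         ┃                      ┃Alice Wilson│$1520.8
         ┃                      ┃Bob Davis   │$1185.6
         ┃                      ┃Grace Brown │$4958.1
py b/main┃                      ┃Alice Brown │$4260.4
         ┃                      ┃Alice Taylor│$1531.5
         ┃                      ┃Eve Smith   │$110.14
         ┃                ┏━━━━━┃Bob Taylor  │$2316.9
         ┃                ┃ HexE┃Hank Davis  │$4231.5
         ┃                ┠─────┃Frank Taylor│$856.07
         ┃                ┃00000┃Alice Smith │$4026.2
━━━━━━━━━┛                ┃00000┃Dave Taylor │$995.52
                          ┃00000┗━━━━━━━━━━━━━━━━━━━━
                          ┃00000030  a7 cc 9b 6c 27 5
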